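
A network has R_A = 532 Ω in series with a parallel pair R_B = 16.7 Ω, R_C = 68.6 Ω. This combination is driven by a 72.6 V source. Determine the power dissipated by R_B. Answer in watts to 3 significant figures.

0.191 W

First combine the parallel branches into one equivalent R_p, then R_A + R_p is a series pair.
R_p = (16.7×68.6)/(16.7+68.6) = 13.43 Ω
R_total = 532 + 13.43 = 545.4 Ω
I = V / R_total = 72.6 / 545.4 = 0.1331 A
Voltage across the parallel pair: V_p = I × R_p = 0.1331 × 13.43 = 1.788 V
R_B is across V_p, so use P = V²/R for that branch.
P_R_B = (1.788)² / 16.7 = 0.1914 W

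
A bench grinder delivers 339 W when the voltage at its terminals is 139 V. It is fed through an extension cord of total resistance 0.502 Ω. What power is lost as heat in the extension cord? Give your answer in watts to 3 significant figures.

Line loss is just I²R for the cable — we know both I and R_line directly.
I = P / V = 339 / 139 = 2.439 A through the extension cord.
P_line = I² R_line = (2.439)² × 0.502 = 2.986 W

2.99 W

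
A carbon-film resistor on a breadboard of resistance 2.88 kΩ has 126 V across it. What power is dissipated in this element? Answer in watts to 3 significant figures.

5.51 W

With V across and R both known, P = V²/R gives the dissipation directly.
P = (126 V)² / 2880 Ω = 5.513 W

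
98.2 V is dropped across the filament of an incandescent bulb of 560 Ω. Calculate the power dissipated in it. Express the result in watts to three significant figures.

17.2 W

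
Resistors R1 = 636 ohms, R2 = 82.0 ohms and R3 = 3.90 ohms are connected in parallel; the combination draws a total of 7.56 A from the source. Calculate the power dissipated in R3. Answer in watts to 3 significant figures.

201 W

Only the total current is stated, so first find the parallel equivalent to get the voltage across the combination.
1/R_eq = 1/636 + 1/82.0 + 1/3.90 ⇒ R_eq = 3.701 Ω
V = I_total × R_eq = 7.560 × 3.701 = 27.98 V
P_R3 = V² / R3 = (27.98)² / 3.90 = 200.8 W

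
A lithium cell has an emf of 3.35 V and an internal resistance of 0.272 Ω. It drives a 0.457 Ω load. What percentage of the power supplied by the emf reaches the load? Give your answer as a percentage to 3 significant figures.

62.7 %

η = P_load/(P_load+P_int) = I²R/(I²R+I²r) = R/(R+r) — the I² cancels for series elements.
η = R / (R + r) = 0.457 / (0.457 + 0.272) = 0.6269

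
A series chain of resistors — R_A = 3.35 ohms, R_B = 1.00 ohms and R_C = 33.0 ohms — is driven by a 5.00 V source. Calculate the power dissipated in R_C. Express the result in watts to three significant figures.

0.591 W

Since the resistors are in series they all carry the loop current I = V/R_total; the power in any one is I²R.
R_total = 3.35 + 1.00 + 33.0 = 37.35 Ω
I = V / R_total = 5.00 / 37.35 = 0.1339 A
P_R_C = I² × R_C = (0.1339)² × 33.0 = 0.5914 W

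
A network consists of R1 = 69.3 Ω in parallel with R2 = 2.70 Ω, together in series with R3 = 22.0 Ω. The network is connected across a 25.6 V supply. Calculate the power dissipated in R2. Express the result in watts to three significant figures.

Reduce the parallel combination to a single R_p; the circuit then becomes R_p in series with the remaining resistor.
R_p = (69.3×2.70)/(69.3+2.70) = 2.599 Ω
R_total = R_p + 22.0 = 2.599 + 22.0 = 24.60 Ω
I = V / R_total = 25.6 / 24.60 = 1.041 A
Voltage across the parallel pair: V_p = I × R_p = 1.041 × 2.599 = 2.705 V
R2 has V_p across it, so P = V_p²/R2.
P_R2 = (2.705)² / 2.70 = 2.709 W

2.71 W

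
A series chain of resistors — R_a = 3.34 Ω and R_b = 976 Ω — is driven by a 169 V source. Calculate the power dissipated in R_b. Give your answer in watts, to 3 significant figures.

29.1 W

Series elements share the same current, so find I first, then use P = I²R.
R_total = 3.34 + 976 = 979.3 Ω
I = V / R_total = 169 / 979.3 = 0.1726 A
P_R_b = I² × R_b = (0.1726)² × 976 = 29.06 W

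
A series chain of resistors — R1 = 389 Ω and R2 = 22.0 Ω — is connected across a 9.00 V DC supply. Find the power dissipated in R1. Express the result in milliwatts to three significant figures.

187 mW

In a series string the same current flows through every resistor — find that current, then P = I²R for the one we want.
R_total = 389 + 22.0 = 411.0 Ω
I = V / R_total = 9.00 / 411.0 = 0.02190 A
P_R1 = I² × R1 = (0.02190)² × 389 = 0.1865 W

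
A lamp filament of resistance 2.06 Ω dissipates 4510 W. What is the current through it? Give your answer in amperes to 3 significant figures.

46.8 A

The two known quantities fix the third via I = √(P / R).
I = √(4510 / 2.06) = 46.79 A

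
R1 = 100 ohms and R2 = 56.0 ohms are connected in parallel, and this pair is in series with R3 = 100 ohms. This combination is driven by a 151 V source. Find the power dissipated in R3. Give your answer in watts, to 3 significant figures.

Collapse the R1‖R2 pair into one equivalent R_p; then R_p and R3 form a series string.
R_p = (100×56.0)/(100+56.0) = 35.90 Ω
R_total = R_p + 100 = 35.90 + 100 = 135.9 Ω
I = V / R_total = 151 / 135.9 = 1.111 A
R3 is the series element, so its power is I²R.
P_R3 = (1.111)² × 100 = 123.5 W

123 W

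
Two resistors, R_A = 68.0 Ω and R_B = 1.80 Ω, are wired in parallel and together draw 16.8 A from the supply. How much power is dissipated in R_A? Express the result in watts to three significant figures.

The branches share the same voltage, but only the total current is given — find V from the equivalent resistance first.
1/R_eq = 1/68.0 + 1/1.80 ⇒ R_eq = 1.754 Ω
V = I_total × R_eq = 16.80 × 1.754 = 29.46 V
P_R_A = V² / R_A = (29.46)² / 68.0 = 12.76 W

12.8 W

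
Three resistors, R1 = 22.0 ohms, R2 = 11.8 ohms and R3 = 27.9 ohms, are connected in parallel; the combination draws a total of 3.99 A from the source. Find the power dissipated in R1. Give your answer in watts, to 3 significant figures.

26.2 W

Only the total current is stated, so first find the parallel equivalent to get the voltage across the combination.
1/R_eq = 1/22.0 + 1/11.8 + 1/27.9 ⇒ R_eq = 6.023 Ω
V = I_total × R_eq = 3.990 × 6.023 = 24.03 V
P_R1 = V² / R1 = (24.03)² / 22.0 = 26.25 W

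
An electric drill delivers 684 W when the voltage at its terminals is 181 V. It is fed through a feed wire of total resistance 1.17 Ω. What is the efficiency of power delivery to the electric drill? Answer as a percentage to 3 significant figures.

I = P / V = 684 / 181 = 3.779 A through the feed wire.
P_line = I² R_line = (3.779)² × 1.17 = 16.71 W
P_source = P_load + P_line = 684.0 + 16.71 = 700.7 W
η = P_load / P_source = 684.0 / 700.7 = 0.9762

97.6 %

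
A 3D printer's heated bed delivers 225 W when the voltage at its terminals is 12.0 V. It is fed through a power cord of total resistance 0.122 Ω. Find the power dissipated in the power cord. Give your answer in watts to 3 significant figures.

Line loss is just I²R for the cable — we know both I and R_line directly.
I = P / V = 225 / 12.0 = 18.75 A through the power cord.
P_line = I² R_line = (18.75)² × 0.122 = 42.89 W

42.9 W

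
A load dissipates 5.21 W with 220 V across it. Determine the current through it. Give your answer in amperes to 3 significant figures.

Rearranging the power relation for the two known quantities gives I = P / V.
I = 5.21 / 220 = 0.02368 A

0.0237 A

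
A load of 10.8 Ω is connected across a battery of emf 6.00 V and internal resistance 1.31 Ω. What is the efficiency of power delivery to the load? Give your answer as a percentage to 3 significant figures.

89.2 %

Efficiency is P_load / P_total. With a series r and R sharing the same I, P = I²R for each, so η = R/(R+r).
η = R / (R + r) = 10.8 / (10.8 + 1.31) = 0.8918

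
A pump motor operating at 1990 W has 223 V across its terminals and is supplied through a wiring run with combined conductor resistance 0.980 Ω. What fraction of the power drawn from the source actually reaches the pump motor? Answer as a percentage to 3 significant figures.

96.2 %

I = P / V = 1990 / 223 = 8.924 A through the wiring run.
P_line = I² R_line = (8.924)² × 0.980 = 78.04 W
P_source = P_load + P_line = 1990 + 78.04 = 2068 W
η = P_load / P_source = 1990 / 2068 = 0.9623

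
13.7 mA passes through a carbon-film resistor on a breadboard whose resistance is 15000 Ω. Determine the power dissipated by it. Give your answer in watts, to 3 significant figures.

2.82 W

The current through and the resistance of the element are both given; use P = I²R.
P = (0.01370 A)² × 15000 Ω = 2.815 W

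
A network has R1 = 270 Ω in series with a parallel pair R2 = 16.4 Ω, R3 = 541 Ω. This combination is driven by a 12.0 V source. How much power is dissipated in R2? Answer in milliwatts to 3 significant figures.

Collapse R2‖R3 to a single equivalent, reducing the network to two series elements.
R_p = (16.4×541)/(16.4+541) = 15.92 Ω
R_total = 270 + 15.92 = 285.9 Ω
I = V / R_total = 12.0 / 285.9 = 0.04197 A
Voltage across the parallel pair: V_p = I × R_p = 0.04197 × 15.92 = 0.6681 V
With V_p across R2, its power is V_p²/R2.
P_R2 = (0.6681)² / 16.4 = 0.02721 W

27.2 mW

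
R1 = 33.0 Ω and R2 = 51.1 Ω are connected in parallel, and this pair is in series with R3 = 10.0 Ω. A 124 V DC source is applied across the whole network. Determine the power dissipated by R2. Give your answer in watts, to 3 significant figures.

Combine R1 and R2 into their parallel equivalent first, reducing the network to two series resistors.
R_p = (33.0×51.1)/(33.0+51.1) = 20.05 Ω
R_total = R_p + 10.0 = 20.05 + 10.0 = 30.05 Ω
I = V / R_total = 124 / 30.05 = 4.126 A
Voltage across the parallel pair: V_p = I × R_p = 4.126 × 20.05 = 82.74 V
R2 sits across V_p; its power is V_p²/R.
P_R2 = (82.74)² / 51.1 = 134.0 W

134 W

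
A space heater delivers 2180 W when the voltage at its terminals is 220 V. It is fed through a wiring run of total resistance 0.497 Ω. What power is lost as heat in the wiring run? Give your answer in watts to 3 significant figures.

48.8 W

The wiring run is a series resistance carrying the load current; its dissipation is I²R_line.
I = P / V = 2180 / 220 = 9.909 A through the wiring run.
P_line = I² R_line = (9.909)² × 0.497 = 48.80 W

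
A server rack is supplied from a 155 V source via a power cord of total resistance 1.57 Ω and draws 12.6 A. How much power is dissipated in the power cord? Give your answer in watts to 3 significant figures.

249 W

The power cord is a series resistance carrying the load current; its dissipation is I²R_line.
The power cord carries the full 12.6 A.
P_line = I² R_line = (12.60)² × 1.57 = 249.3 W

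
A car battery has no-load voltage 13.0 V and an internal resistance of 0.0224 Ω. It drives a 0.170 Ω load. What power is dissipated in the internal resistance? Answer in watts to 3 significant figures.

102 W

The internal resistance carries the same current as the load; P_int = I²r.
I = ε / (r + R) = 13.0 / (0.0224 + 0.170) = 67.57 A
P_int = I² r = (67.57)² × 0.0224 = 102.3 W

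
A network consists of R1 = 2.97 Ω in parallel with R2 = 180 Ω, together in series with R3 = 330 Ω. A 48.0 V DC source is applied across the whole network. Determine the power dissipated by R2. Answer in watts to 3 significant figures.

0.000986 W

Reduce the parallel combination to a single R_p; the circuit then becomes R_p in series with the remaining resistor.
R_p = (2.97×180)/(2.97+180) = 2.922 Ω
R_total = R_p + 330 = 2.922 + 330 = 332.9 Ω
I = V / R_total = 48.0 / 332.9 = 0.1442 A
Voltage across the parallel pair: V_p = I × R_p = 0.1442 × 2.922 = 0.4213 V
R2 sits across V_p; its power is V_p²/R.
P_R2 = (0.4213)² / 180 = 0.0009859 W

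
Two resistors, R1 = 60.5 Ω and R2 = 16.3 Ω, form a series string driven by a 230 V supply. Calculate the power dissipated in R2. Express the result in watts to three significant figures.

In a series string the same current flows through every resistor — find that current, then P = I²R for the one we want.
R_total = 60.5 + 16.3 = 76.80 Ω
I = V / R_total = 230 / 76.80 = 2.995 A
P_R2 = I² × R2 = (2.995)² × 16.3 = 146.2 W

146 W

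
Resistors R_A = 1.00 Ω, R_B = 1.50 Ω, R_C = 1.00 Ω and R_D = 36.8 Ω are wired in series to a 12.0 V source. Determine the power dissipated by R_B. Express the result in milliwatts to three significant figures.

Every series element carries the same I. Get I from the total resistance, then P = I² × R_B.
R_total = 1.00 + 1.50 + 1.00 + 36.8 = 40.30 Ω
I = V / R_total = 12.0 / 40.30 = 0.2978 A
P_R_B = I² × R_B = (0.2978)² × 1.50 = 0.1330 W

133 mW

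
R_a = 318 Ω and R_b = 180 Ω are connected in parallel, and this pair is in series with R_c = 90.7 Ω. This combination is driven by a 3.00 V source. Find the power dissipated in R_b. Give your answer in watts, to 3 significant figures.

0.0156 W

Reduce the parallel combination to a single R_p; the circuit then becomes R_p in series with the remaining resistor.
R_p = (318×180)/(318+180) = 114.9 Ω
R_total = R_p + 90.7 = 114.9 + 90.7 = 205.6 Ω
I = V / R_total = 3.00 / 205.6 = 0.01459 A
Voltage across the parallel pair: V_p = I × R_p = 0.01459 × 114.9 = 1.677 V
R_b sits across V_p; its power is V_p²/R.
P_R_b = (1.677)² / 180 = 0.01562 W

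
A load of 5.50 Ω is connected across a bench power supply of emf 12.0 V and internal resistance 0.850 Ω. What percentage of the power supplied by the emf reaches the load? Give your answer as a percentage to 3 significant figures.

86.6 %

Efficiency is P_load / P_total. With a series r and R sharing the same I, P = I²R for each, so η = R/(R+r).
η = R / (R + r) = 5.50 / (5.50 + 0.850) = 0.8661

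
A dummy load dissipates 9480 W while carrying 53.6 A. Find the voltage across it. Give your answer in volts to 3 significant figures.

177 V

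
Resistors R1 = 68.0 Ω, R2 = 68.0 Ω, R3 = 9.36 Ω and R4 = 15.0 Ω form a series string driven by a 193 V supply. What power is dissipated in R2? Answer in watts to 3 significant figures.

Every series element carries the same I. Get I from the total resistance, then P = I² × R2.
R_total = 68.0 + 68.0 + 9.36 + 15.0 = 160.4 Ω
I = V / R_total = 193 / 160.4 = 1.204 A
P_R2 = I² × R2 = (1.204)² × 68.0 = 98.50 W

98.5 W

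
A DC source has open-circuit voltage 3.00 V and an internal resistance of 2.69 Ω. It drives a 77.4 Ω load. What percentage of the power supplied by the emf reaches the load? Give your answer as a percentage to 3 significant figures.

96.6 %

The source delivers εI, of which I²R reaches the load and I²r is lost; since I is common, η = R/(R+r).
η = R / (R + r) = 77.4 / (77.4 + 2.69) = 0.9664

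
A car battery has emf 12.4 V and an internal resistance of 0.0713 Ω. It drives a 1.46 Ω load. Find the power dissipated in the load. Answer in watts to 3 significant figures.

With r and R in series, I = ε/(r+R); the load dissipates I²R.
I = ε / (r + R) = 12.4 / (0.0713 + 1.46) = 8.098 A
P_load = I² R = (8.098)² × 1.46 = 95.74 W

95.7 W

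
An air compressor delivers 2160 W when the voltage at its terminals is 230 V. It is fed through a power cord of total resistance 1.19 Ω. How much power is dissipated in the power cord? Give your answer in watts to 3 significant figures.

The power cord is a series resistance carrying the load current; its dissipation is I²R_line.
I = P / V = 2160 / 230 = 9.391 A through the power cord.
P_line = I² R_line = (9.391)² × 1.19 = 105.0 W

105 W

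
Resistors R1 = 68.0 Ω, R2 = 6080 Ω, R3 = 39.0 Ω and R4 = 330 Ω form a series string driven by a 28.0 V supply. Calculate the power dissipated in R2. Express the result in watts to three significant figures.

In a series string the same current flows through every resistor — find that current, then P = I²R for the one we want.
R_total = 68.0 + 6080 + 39.0 + 330 = 6517 Ω
I = V / R_total = 28.0 / 6517 = 0.004296 A
P_R2 = I² × R2 = (0.004296)² × 6080 = 0.1122 W

0.112 W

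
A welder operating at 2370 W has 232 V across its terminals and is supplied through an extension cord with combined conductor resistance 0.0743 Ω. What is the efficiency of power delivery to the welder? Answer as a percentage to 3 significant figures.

I = P / V = 2370 / 232 = 10.22 A through the extension cord.
P_line = I² R_line = (10.22)² × 0.0743 = 7.754 W
P_source = P_load + P_line = 2370 + 7.754 = 2378 W
η = P_load / P_source = 2370 / 2378 = 0.9967

99.7 %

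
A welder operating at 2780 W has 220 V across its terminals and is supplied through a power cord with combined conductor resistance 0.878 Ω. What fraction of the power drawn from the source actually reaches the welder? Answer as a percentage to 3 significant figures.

I = P / V = 2780 / 220 = 12.64 A through the power cord.
P_line = I² R_line = (12.64)² × 0.878 = 140.2 W
P_source = P_load + P_line = 2780 + 140.2 = 2920 W
η = P_load / P_source = 2780 / 2920 = 0.9520

95.2 %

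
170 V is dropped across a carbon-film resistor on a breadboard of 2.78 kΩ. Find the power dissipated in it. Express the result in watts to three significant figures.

10.4 W

We know the drop across the element and its resistance — P = V²/R, one step.
P = (170 V)² / 2780 Ω = 10.40 W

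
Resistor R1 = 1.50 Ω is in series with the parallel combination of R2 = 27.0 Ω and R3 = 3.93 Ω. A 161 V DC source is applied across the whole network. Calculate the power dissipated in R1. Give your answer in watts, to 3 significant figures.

Reduce the parallel pair to R_p first; the network is then a simple series string.
R_p = (27.0×3.93)/(27.0+3.93) = 3.431 Ω
R_total = 1.50 + 3.431 = 4.931 Ω
I = V / R_total = 161 / 4.931 = 32.65 A
The full supply current passes through R1: P = I²R.
P_R1 = (32.65)² × 1.50 = 1599 W

1600 W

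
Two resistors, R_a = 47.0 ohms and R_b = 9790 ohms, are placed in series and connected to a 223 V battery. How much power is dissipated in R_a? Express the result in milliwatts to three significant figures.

24.2 mW

In a series string the same current flows through every resistor — find that current, then P = I²R for the one we want.
R_total = 47.0 + 9790 = 9837 Ω
I = V / R_total = 223 / 9837 = 0.02267 A
P_R_a = I² × R_a = (0.02267)² × 47.0 = 0.02415 W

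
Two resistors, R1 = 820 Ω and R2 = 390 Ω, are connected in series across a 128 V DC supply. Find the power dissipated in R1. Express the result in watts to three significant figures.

Since the resistors are in series they all carry the loop current I = V/R_total; the power in any one is I²R.
R_total = 820 + 390 = 1210 Ω
I = V / R_total = 128 / 1210 = 0.1058 A
P_R1 = I² × R1 = (0.1058)² × 820 = 9.176 W

9.18 W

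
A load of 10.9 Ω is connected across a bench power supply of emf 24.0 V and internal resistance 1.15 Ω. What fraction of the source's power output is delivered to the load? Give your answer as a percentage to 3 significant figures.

The source delivers εI, of which I²R reaches the load and I²r is lost; since I is common, η = R/(R+r).
η = R / (R + r) = 10.9 / (10.9 + 1.15) = 0.9046

90.5 %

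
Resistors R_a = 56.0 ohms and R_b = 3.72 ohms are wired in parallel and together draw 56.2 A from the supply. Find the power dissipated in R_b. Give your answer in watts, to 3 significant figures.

We need the common branch voltage; get it from I_total × R_eq, then P = V²/R for the branch.
1/R_eq = 1/56.0 + 1/3.72 ⇒ R_eq = 3.488 Ω
V = I_total × R_eq = 56.20 × 3.488 = 196.0 V
P_R_b = V² / R_b = (196.0)² / 3.72 = 10330 W

10300 W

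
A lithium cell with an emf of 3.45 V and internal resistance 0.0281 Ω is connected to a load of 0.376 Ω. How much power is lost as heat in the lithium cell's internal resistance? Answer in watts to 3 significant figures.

2.05 W

Internal loss is I²r, with I set by the total series resistance r+R.
I = ε / (r + R) = 3.45 / (0.0281 + 0.376) = 8.537 A
P_int = I² r = (8.537)² × 0.0281 = 2.048 W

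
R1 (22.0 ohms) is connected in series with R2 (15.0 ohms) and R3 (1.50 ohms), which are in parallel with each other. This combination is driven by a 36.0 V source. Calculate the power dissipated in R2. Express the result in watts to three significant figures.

Collapse R2‖R3 to a single equivalent, reducing the network to two series elements.
R_p = (15.0×1.50)/(15.0+1.50) = 1.364 Ω
R_total = 22.0 + 1.364 = 23.36 Ω
I = V / R_total = 36.0 / 23.36 = 1.541 A
Voltage across the parallel pair: V_p = I × R_p = 1.541 × 1.364 = 2.101 V
R2 sees V_p directly, so P = V_p² / R2.
P_R2 = (2.101)² / 15.0 = 0.2943 W

0.294 W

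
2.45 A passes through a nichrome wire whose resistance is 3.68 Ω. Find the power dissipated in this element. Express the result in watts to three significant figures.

With I and R stated, P = I²R applies in one step.
P = (2.450 A)² × 3.68 Ω = 22.09 W

22.1 W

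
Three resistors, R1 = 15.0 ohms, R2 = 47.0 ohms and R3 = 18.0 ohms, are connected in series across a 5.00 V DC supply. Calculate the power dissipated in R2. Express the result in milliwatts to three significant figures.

184 mW

In a series string the same current flows through every resistor — find that current, then P = I²R for the one we want.
R_total = 15.0 + 47.0 + 18.0 = 80.00 Ω
I = V / R_total = 5.00 / 80.00 = 0.06250 A
P_R2 = I² × R2 = (0.06250)² × 47.0 = 0.1836 W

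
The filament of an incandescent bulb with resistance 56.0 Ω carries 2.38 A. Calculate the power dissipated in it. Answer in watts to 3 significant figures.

317 W

Current and resistance are given, so P = I²R is the direct form.
P = (2.380 A)² × 56.0 Ω = 317.2 W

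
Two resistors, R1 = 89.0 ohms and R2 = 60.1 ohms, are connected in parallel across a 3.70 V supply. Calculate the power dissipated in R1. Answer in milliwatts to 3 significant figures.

154 mW

Parallel branches share the same voltage; P = V²/R gives the branch power in one step.
P_R1 = V² / R1 = (3.70)² / 89.0 Ω = 0.1538 W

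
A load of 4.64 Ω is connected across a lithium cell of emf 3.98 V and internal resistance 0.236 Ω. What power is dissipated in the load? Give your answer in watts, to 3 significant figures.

Load and internal resistance form a series loop — compute the loop current, then the load power via I²R.
I = ε / (r + R) = 3.98 / (0.236 + 4.64) = 0.8162 A
P_load = I² R = (0.8162)² × 4.64 = 3.091 W

3.09 W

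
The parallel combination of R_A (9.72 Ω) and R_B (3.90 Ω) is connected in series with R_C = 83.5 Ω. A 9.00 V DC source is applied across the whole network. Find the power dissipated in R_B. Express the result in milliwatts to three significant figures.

21.6 mW

Reduce the parallel combination to a single R_p; the circuit then becomes R_p in series with the remaining resistor.
R_p = (9.72×3.90)/(9.72+3.90) = 2.783 Ω
R_total = R_p + 83.5 = 2.783 + 83.5 = 86.28 Ω
I = V / R_total = 9.00 / 86.28 = 0.1043 A
Voltage across the parallel pair: V_p = I × R_p = 0.1043 × 2.783 = 0.2903 V
R_B sits across V_p; its power is V_p²/R.
P_R_B = (0.2903)² / 3.90 = 0.02161 W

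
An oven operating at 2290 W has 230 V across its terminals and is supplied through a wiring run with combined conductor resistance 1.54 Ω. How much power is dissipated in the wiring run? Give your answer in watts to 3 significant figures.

The wiring run and load are in series, so the same current flows in both; the loss is I²R_line.
I = P / V = 2290 / 230 = 9.957 A through the wiring run.
P_line = I² R_line = (9.957)² × 1.54 = 152.7 W

153 W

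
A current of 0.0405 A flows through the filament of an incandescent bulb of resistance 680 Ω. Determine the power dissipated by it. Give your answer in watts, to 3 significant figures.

Knowing I and R, the power is just I²R — no need to find V first.
P = (0.04050 A)² × 680 Ω = 1.115 W

1.12 W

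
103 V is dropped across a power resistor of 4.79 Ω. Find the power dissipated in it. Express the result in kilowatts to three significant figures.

2.21 kW

Voltage and resistance are given, so P = V²/R is the one-step route.
P = (103 V)² / 4.79 Ω = 2215 W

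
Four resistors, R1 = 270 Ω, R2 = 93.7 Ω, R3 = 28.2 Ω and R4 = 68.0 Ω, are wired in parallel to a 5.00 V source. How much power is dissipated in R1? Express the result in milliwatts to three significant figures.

Every branch has 5.00 V across it, so for R1 the power is simply V²/R.
P_R1 = V² / R1 = (5.00)² / 270 Ω = 0.09259 W

92.6 mW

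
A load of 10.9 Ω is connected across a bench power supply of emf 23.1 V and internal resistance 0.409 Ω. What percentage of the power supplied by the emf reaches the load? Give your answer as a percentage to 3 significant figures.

96.4 %

Both r and R carry the same current, so the power split is just the resistance split: η = R/(R+r).
η = R / (R + r) = 10.9 / (10.9 + 0.409) = 0.9638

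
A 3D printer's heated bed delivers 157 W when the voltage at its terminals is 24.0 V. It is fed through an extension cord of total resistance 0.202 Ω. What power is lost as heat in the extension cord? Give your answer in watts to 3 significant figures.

Line loss is just I²R for the cable — we know both I and R_line directly.
I = P / V = 157 / 24.0 = 6.542 A through the extension cord.
P_line = I² R_line = (6.542)² × 0.202 = 8.644 W

8.64 W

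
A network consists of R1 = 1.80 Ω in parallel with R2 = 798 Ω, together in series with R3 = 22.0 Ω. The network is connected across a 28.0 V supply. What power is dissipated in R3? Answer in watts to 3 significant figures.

Collapse the R1‖R2 pair into one equivalent R_p; then R_p and R3 form a series string.
R_p = (1.80×798)/(1.80+798) = 1.796 Ω
R_total = R_p + 22.0 = 1.796 + 22.0 = 23.80 Ω
I = V / R_total = 28.0 / 23.80 = 1.177 A
R3 carries the full series current, so P = I²R.
P_R3 = (1.177)² × 22.0 = 30.46 W

30.5 W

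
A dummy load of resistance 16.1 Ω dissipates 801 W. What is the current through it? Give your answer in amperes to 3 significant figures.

Rearranging the power relation for the two known quantities gives I = √(P / R).
I = √(801 / 16.1) = 7.053 A

7.05 A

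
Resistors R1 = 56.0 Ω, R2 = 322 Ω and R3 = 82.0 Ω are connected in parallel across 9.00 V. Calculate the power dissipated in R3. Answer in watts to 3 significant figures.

0.988 W

Each parallel branch sees the full supply voltage, so P = V²/R applies directly to the target branch.
P_R3 = V² / R3 = (9.00)² / 82.0 Ω = 0.9878 W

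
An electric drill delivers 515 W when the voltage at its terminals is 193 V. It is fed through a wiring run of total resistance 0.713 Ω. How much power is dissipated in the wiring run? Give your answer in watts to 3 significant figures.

5.08 W

Only the current and the line resistance are needed for the I²R loss.
I = P / V = 515 / 193 = 2.668 A through the wiring run.
P_line = I² R_line = (2.668)² × 0.713 = 5.077 W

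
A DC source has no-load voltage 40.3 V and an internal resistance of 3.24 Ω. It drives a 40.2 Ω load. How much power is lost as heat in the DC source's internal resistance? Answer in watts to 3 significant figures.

2.79 W

The internal resistance carries the same current as the load; P_int = I²r.
I = ε / (r + R) = 40.3 / (3.24 + 40.2) = 0.9277 A
P_int = I² r = (0.9277)² × 3.24 = 2.789 W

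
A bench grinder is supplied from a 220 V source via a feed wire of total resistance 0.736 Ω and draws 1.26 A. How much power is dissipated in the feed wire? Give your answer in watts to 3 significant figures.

1.17 W

Only the current and the line resistance are needed for the I²R loss.
The feed wire carries the full 1.26 A.
P_line = I² R_line = (1.260)² × 0.736 = 1.168 W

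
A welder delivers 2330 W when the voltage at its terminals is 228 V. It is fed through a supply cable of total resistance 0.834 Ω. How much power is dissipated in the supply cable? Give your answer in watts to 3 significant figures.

Line loss is just I²R for the cable — we know both I and R_line directly.
I = P / V = 2330 / 228 = 10.22 A through the supply cable.
P_line = I² R_line = (10.22)² × 0.834 = 87.10 W

87.1 W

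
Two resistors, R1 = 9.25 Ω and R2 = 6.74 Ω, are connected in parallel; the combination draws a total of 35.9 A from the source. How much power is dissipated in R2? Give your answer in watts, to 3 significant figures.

2910 W

The branches share the same voltage, but only the total current is given — find V from the equivalent resistance first.
1/R_eq = 1/9.25 + 1/6.74 ⇒ R_eq = 3.899 Ω
V = I_total × R_eq = 35.90 × 3.899 = 140.0 V
P_R2 = V² / R2 = (140.0)² / 6.74 = 2907 W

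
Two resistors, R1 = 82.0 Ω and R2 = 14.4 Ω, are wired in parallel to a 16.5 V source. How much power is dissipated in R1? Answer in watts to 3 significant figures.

3.32 W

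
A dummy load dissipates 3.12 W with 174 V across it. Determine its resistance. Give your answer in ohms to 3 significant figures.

9700 Ω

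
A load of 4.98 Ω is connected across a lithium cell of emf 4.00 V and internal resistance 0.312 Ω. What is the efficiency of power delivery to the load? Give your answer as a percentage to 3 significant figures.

The source delivers εI, of which I²R reaches the load and I²r is lost; since I is common, η = R/(R+r).
η = R / (R + r) = 4.98 / (4.98 + 0.312) = 0.9410

94.1 %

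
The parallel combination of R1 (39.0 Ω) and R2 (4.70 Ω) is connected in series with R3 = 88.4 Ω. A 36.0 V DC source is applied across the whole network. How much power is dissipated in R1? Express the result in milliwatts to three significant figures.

First find R_p for the parallel pair, then treat R_p + R3 as a series loop.
R_p = (39.0×4.70)/(39.0+4.70) = 4.195 Ω
R_total = R_p + 88.4 = 4.195 + 88.4 = 92.59 Ω
I = V / R_total = 36.0 / 92.59 = 0.3888 A
Voltage across the parallel pair: V_p = I × R_p = 0.3888 × 4.195 = 1.631 V
Use P = V²/R for R1 with V = V_p.
P_R1 = (1.631)² / 39.0 = 0.06819 W

68.2 mW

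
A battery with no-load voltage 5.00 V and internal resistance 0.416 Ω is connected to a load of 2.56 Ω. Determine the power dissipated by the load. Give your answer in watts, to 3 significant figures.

Load and internal resistance form a series loop — compute the loop current, then the load power via I²R.
I = ε / (r + R) = 5.00 / (0.416 + 2.56) = 1.680 A
P_load = I² R = (1.680)² × 2.56 = 7.226 W

7.23 W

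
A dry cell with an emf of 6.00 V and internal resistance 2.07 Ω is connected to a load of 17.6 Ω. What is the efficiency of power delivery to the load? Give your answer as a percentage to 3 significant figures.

89.5 %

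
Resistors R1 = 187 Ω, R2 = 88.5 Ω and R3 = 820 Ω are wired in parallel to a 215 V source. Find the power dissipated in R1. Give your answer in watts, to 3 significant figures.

247 W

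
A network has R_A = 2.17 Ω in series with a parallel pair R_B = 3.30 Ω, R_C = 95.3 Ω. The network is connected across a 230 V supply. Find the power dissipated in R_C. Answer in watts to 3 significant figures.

First combine the parallel branches into one equivalent R_p, then R_A + R_p is a series pair.
R_p = (3.30×95.3)/(3.30+95.3) = 3.190 Ω
R_total = 2.17 + 3.190 = 5.360 Ω
I = V / R_total = 230 / 5.360 = 42.91 A
Voltage across the parallel pair: V_p = I × R_p = 42.91 × 3.190 = 136.9 V
R_C sees V_p directly, so P = V_p² / R_C.
P_R_C = (136.9)² / 95.3 = 196.6 W

197 W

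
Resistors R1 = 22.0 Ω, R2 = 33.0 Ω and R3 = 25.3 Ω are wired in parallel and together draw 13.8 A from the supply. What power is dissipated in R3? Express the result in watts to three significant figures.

Parallel branches share V, not I — compute V via R_eq, then use V²/R for the target branch.
1/R_eq = 1/22.0 + 1/33.0 + 1/25.3 ⇒ R_eq = 8.674 Ω
V = I_total × R_eq = 13.80 × 8.674 = 119.7 V
P_R3 = V² / R3 = (119.7)² / 25.3 = 566.4 W

566 W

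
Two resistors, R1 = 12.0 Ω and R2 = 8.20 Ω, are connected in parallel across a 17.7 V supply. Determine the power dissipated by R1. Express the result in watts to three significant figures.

26.1 W

Parallel branches share the same voltage; P = V²/R gives the branch power in one step.
P_R1 = V² / R1 = (17.7)² / 12.0 Ω = 26.11 W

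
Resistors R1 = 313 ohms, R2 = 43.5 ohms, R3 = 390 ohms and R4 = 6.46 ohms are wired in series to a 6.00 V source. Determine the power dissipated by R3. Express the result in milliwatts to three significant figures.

24.8 mW

Every series element carries the same I. Get I from the total resistance, then P = I² × R3.
R_total = 313 + 43.5 + 390 + 6.46 = 753.0 Ω
I = V / R_total = 6.00 / 753.0 = 0.007969 A
P_R3 = I² × R3 = (0.007969)² × 390 = 0.02476 W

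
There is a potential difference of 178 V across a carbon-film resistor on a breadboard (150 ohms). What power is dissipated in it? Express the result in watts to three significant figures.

211 W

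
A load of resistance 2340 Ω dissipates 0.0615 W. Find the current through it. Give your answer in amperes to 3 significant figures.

Rearranging the power relation for the two known quantities gives I = √(P / R).
I = √(0.0615 / 2340) = 0.005127 A

0.00513 A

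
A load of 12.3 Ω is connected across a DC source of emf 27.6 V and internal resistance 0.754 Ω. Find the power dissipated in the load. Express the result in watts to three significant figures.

Load and internal resistance form a series loop — compute the loop current, then the load power via I²R.
I = ε / (r + R) = 27.6 / (0.754 + 12.3) = 2.114 A
P_load = I² R = (2.114)² × 12.3 = 54.98 W

55.0 W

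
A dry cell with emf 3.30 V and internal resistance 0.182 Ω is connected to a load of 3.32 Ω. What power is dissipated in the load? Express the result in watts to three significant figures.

2.95 W

Load and internal resistance form a series loop — compute the loop current, then the load power via I²R.
I = ε / (r + R) = 3.30 / (0.182 + 3.32) = 0.9423 A
P_load = I² R = (0.9423)² × 3.32 = 2.948 W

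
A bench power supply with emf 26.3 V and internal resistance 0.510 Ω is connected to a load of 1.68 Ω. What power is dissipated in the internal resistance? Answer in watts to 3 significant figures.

r is in series with the load, so it carries the full circuit current — the loss in it is I²r.
I = ε / (r + R) = 26.3 / (0.510 + 1.68) = 12.01 A
P_int = I² r = (12.01)² × 0.510 = 73.55 W

73.6 W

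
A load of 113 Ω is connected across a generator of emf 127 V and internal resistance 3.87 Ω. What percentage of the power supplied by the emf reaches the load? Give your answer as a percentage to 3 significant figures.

η = P_load/(P_load+P_int) = I²R/(I²R+I²r) = R/(R+r) — the I² cancels for series elements.
η = R / (R + r) = 113 / (113 + 3.87) = 0.9669

96.7 %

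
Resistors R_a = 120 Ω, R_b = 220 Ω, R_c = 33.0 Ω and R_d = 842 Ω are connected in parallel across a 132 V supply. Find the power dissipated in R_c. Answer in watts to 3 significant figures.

R_c sits directly across the source, so P = V²/R with V = 132 V.
P_R_c = V² / R_c = (132)² / 33.0 Ω = 528.0 W

528 W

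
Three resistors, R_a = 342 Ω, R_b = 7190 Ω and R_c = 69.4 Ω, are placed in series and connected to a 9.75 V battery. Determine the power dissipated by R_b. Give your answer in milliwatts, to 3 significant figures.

11.8 mW

Since the resistors are in series they all carry the loop current I = V/R_total; the power in any one is I²R.
R_total = 342 + 7190 + 69.4 = 7601 Ω
I = V / R_total = 9.75 / 7601 = 0.001283 A
P_R_b = I² × R_b = (0.001283)² × 7190 = 0.01183 W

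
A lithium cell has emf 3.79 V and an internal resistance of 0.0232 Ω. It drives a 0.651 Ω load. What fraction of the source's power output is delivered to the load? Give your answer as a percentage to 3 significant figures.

Both r and R carry the same current, so the power split is just the resistance split: η = R/(R+r).
η = R / (R + r) = 0.651 / (0.651 + 0.0232) = 0.9656

96.6 %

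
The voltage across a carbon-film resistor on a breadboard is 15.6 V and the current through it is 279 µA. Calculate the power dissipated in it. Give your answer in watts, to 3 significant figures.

0.00435 W

Since both terminal voltage and current are stated, P = V I gives the power in one step.
P = 15.6 V × 0.0002790 A = 0.004352 W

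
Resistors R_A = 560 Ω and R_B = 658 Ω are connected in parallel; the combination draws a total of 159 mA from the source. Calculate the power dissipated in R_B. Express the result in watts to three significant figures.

3.52 W

Only the total current is stated, so first find the parallel equivalent to get the voltage across the combination.
1/R_eq = 1/560 + 1/658 ⇒ R_eq = 302.5 Ω
V = I_total × R_eq = 0.1590 × 302.5 = 48.10 V
P_R_B = V² / R_B = (48.10)² / 658 = 3.516 W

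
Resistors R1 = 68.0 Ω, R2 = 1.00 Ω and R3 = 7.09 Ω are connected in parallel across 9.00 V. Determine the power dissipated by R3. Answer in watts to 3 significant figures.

R3 sits directly across the source, so P = V²/R with V = 9.00 V.
P_R3 = V² / R3 = (9.00)² / 7.09 Ω = 11.42 W

11.4 W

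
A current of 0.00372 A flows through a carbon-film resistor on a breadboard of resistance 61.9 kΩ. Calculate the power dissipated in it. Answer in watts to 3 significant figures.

0.857 W

Current and resistance are given, so P = I²R is the direct form.
P = (0.003720 A)² × 61900 Ω = 0.8566 W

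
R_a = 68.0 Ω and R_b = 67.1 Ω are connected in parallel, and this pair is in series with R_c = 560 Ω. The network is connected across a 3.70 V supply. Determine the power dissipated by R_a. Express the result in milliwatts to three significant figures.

Reduce the parallel combination to a single R_p; the circuit then becomes R_p in series with the remaining resistor.
R_p = (68.0×67.1)/(68.0+67.1) = 33.77 Ω
R_total = R_p + 560 = 33.77 + 560 = 593.8 Ω
I = V / R_total = 3.70 / 593.8 = 0.006231 A
Voltage across the parallel pair: V_p = I × R_p = 0.006231 × 33.77 = 0.2105 V
R_a sits across V_p; its power is V_p²/R.
P_R_a = (0.2105)² / 68.0 = 0.0006513 W

0.651 mW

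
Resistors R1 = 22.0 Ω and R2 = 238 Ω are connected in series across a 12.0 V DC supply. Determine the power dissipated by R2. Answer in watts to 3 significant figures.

The current is common to all series resistors; compute it, then apply P = I²R for the target.
R_total = 22.0 + 238 = 260.0 Ω
I = V / R_total = 12.0 / 260.0 = 0.04615 A
P_R2 = I² × R2 = (0.04615)² × 238 = 0.5070 W

0.507 W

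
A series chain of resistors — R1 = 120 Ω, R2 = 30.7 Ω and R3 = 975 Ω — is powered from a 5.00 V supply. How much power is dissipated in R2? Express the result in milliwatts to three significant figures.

Every series element carries the same I. Get I from the total resistance, then P = I² × R2.
R_total = 120 + 30.7 + 975 = 1126 Ω
I = V / R_total = 5.00 / 1126 = 0.004442 A
P_R2 = I² × R2 = (0.004442)² × 30.7 = 0.0006057 W

0.606 mW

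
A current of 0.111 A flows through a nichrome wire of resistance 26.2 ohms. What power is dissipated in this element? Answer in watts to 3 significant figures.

0.323 W

The current through and the resistance of the element are both given; use P = I²R.
P = (0.1110 A)² × 26.2 Ω = 0.3228 W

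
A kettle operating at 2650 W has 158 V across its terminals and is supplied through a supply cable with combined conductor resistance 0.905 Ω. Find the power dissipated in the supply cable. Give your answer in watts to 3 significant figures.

255 W

Line loss is just I²R for the cable — we know both I and R_line directly.
I = P / V = 2650 / 158 = 16.77 A through the supply cable.
P_line = I² R_line = (16.77)² × 0.905 = 254.6 W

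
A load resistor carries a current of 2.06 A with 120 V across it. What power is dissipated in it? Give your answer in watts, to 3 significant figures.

247 W

Both the voltage across and the current through the element are known, so P = V I applies directly.
P = 120 V × 2.060 A = 247.2 W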